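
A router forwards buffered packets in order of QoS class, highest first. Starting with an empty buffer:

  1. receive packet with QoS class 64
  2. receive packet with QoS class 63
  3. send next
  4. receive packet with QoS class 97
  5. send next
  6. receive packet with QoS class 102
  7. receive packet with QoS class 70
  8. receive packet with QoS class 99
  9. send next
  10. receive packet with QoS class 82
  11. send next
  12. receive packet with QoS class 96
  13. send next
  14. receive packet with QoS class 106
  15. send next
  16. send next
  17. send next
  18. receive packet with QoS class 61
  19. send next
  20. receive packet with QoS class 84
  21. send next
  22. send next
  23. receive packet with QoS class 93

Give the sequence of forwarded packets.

insert 64 → {64}
insert 63 → {64, 63}
send next → 64; now {63}
insert 97 → {97, 63}
send next → 97; now {63}
insert 102 → {102, 63}
insert 70 → {102, 70, 63}
insert 99 → {102, 99, 70, 63}
send next → 102; now {99, 70, 63}
insert 82 → {99, 82, 70, 63}
send next → 99; now {82, 70, 63}
insert 96 → {96, 82, 70, 63}
send next → 96; now {82, 70, 63}
insert 106 → {106, 82, 70, 63}
send next → 106; now {82, 70, 63}
send next → 82; now {70, 63}
send next → 70; now {63}
insert 61 → {63, 61}
send next → 63; now {61}
insert 84 → {84, 61}
send next → 84; now {61}
send next → 61; now {}
insert 93 → {93}

64 → 97 → 102 → 99 → 96 → 106 → 82 → 70 → 63 → 84 → 61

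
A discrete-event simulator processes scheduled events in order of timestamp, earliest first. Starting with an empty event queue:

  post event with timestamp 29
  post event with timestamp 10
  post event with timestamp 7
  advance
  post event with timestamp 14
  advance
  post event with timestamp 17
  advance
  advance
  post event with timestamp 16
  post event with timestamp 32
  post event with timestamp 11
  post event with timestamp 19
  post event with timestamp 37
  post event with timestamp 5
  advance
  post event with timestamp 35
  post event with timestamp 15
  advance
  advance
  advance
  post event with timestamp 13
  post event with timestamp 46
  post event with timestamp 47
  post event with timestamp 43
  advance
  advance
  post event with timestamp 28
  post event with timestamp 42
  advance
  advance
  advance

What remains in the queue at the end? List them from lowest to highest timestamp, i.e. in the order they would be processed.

35, 37, 42, 43, 46, 47

insert 29 → {29}
insert 10 → {10, 29}
insert 7 → {7, 10, 29}
advance → 7; now {10, 29}
insert 14 → {10, 14, 29}
advance → 10; now {14, 29}
insert 17 → {14, 17, 29}
advance → 14; now {17, 29}
advance → 17; now {29}
insert 16 → {16, 29}
insert 32 → {16, 29, 32}
insert 11 → {11, 16, 29, 32}
insert 19 → {11, 16, 19, 29, 32}
insert 37 → {11, 16, 19, 29, 32, 37}
insert 5 → {5, 11, 16, 19, 29, 32, 37}
advance → 5; now {11, 16, 19, 29, 32, 37}
insert 35 → {11, 16, 19, 29, 32, 35, 37}
insert 15 → {11, 15, 16, 19, 29, 32, 35, 37}
advance → 11; now {15, 16, 19, 29, 32, 35, 37}
advance → 15; now {16, 19, 29, 32, 35, 37}
advance → 16; now {19, 29, 32, 35, 37}
insert 13 → {13, 19, 29, 32, 35, 37}
insert 46 → {13, 19, 29, 32, 35, 37, 46}
insert 47 → {13, 19, 29, 32, 35, 37, 46, 47}
insert 43 → {13, 19, 29, 32, 35, 37, 43, 46, 47}
advance → 13; now {19, 29, 32, 35, 37, 43, 46, 47}
advance → 19; now {29, 32, 35, 37, 43, 46, 47}
insert 28 → {28, 29, 32, 35, 37, 43, 46, 47}
insert 42 → {28, 29, 32, 35, 37, 42, 43, 46, 47}
advance → 28; now {29, 32, 35, 37, 42, 43, 46, 47}
advance → 29; now {32, 35, 37, 42, 43, 46, 47}
advance → 32; now {35, 37, 42, 43, 46, 47}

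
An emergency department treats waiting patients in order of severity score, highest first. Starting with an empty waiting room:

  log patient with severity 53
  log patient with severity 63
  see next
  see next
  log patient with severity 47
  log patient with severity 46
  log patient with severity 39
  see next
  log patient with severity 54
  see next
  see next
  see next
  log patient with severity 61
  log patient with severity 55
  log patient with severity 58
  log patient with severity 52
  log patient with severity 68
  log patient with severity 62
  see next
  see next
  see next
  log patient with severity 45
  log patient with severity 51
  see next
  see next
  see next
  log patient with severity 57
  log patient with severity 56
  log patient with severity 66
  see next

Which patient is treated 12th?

52

insert 53 → {53}
insert 63 → {63, 53}
see next → 63; now {53}
see next → 53; now {}
insert 47 → {47}
insert 46 → {47, 46}
insert 39 → {47, 46, 39}
see next → 47; now {46, 39}
insert 54 → {54, 46, 39}
see next → 54; now {46, 39}
see next → 46; now {39}
see next → 39; now {}
insert 61 → {61}
insert 55 → {61, 55}
insert 58 → {61, 58, 55}
insert 52 → {61, 58, 55, 52}
insert 68 → {68, 61, 58, 55, 52}
insert 62 → {68, 62, 61, 58, 55, 52}
see next → 68; now {62, 61, 58, 55, 52}
see next → 62; now {61, 58, 55, 52}
see next → 61; now {58, 55, 52}
insert 45 → {58, 55, 52, 45}
insert 51 → {58, 55, 52, 51, 45}
see next → 58; now {55, 52, 51, 45}
see next → 55; now {52, 51, 45}
see next → 52; now {51, 45}
insert 57 → {57, 51, 45}
insert 56 → {57, 56, 51, 45}
insert 66 → {66, 57, 56, 51, 45}
see next → 66; now {57, 56, 51, 45}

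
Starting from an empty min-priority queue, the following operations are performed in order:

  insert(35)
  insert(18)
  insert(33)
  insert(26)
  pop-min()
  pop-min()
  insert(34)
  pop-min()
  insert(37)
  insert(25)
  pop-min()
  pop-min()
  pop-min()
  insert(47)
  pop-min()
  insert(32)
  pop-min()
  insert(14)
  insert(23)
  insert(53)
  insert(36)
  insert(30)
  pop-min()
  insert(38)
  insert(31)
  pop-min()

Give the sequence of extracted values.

18, 26, 33, 25, 34, 35, 37, 32, 14, 23

insert 35 → {35}
insert 18 → {18, 35}
insert 33 → {18, 33, 35}
insert 26 → {18, 26, 33, 35}
pop-min → 18; now {26, 33, 35}
pop-min → 26; now {33, 35}
insert 34 → {33, 34, 35}
pop-min → 33; now {34, 35}
insert 37 → {34, 35, 37}
insert 25 → {25, 34, 35, 37}
pop-min → 25; now {34, 35, 37}
pop-min → 34; now {35, 37}
pop-min → 35; now {37}
insert 47 → {37, 47}
pop-min → 37; now {47}
insert 32 → {32, 47}
pop-min → 32; now {47}
insert 14 → {14, 47}
insert 23 → {14, 23, 47}
insert 53 → {14, 23, 47, 53}
insert 36 → {14, 23, 36, 47, 53}
insert 30 → {14, 23, 30, 36, 47, 53}
pop-min → 14; now {23, 30, 36, 47, 53}
insert 38 → {23, 30, 36, 38, 47, 53}
insert 31 → {23, 30, 31, 36, 38, 47, 53}
pop-min → 23; now {30, 31, 36, 38, 47, 53}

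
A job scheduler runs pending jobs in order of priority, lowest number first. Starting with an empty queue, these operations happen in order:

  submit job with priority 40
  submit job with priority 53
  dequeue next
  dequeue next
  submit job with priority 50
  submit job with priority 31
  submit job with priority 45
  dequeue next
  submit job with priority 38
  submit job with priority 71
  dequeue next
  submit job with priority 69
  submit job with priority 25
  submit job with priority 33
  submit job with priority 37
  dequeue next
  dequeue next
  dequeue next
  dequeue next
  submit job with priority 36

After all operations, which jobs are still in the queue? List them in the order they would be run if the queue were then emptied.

36, 50, 69, 71

insert 40 → {40}
insert 53 → {40, 53}
dequeue next → 40; now {53}
dequeue next → 53; now {}
insert 50 → {50}
insert 31 → {31, 50}
insert 45 → {31, 45, 50}
dequeue next → 31; now {45, 50}
insert 38 → {38, 45, 50}
insert 71 → {38, 45, 50, 71}
dequeue next → 38; now {45, 50, 71}
insert 69 → {45, 50, 69, 71}
insert 25 → {25, 45, 50, 69, 71}
insert 33 → {25, 33, 45, 50, 69, 71}
insert 37 → {25, 33, 37, 45, 50, 69, 71}
dequeue next → 25; now {33, 37, 45, 50, 69, 71}
dequeue next → 33; now {37, 45, 50, 69, 71}
dequeue next → 37; now {45, 50, 69, 71}
dequeue next → 45; now {50, 69, 71}
insert 36 → {36, 50, 69, 71}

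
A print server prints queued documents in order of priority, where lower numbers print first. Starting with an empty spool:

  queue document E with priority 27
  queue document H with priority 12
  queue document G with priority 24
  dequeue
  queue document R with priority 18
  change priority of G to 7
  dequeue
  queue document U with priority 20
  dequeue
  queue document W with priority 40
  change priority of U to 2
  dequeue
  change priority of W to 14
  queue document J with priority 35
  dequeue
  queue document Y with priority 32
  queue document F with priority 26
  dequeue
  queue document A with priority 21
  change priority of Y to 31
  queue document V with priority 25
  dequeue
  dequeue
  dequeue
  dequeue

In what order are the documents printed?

add E (priority 27) → {E:27}
add H (priority 12) → {H:12, E:27}
add G (priority 24) → {H:12, G:24, E:27}
dequeue → H; now {G:24, E:27}
add R (priority 18) → {R:18, G:24, E:27}
update G to priority 7 → {G:7, R:18, E:27}
dequeue → G; now {R:18, E:27}
add U (priority 20) → {R:18, U:20, E:27}
dequeue → R; now {U:20, E:27}
add W (priority 40) → {U:20, E:27, W:40}
update U to priority 2 → {U:2, E:27, W:40}
dequeue → U; now {E:27, W:40}
update W to priority 14 → {W:14, E:27}
add J (priority 35) → {W:14, E:27, J:35}
dequeue → W; now {E:27, J:35}
add Y (priority 32) → {E:27, Y:32, J:35}
add F (priority 26) → {F:26, E:27, Y:32, J:35}
dequeue → F; now {E:27, Y:32, J:35}
add A (priority 21) → {A:21, E:27, Y:32, J:35}
update Y to priority 31 → {A:21, E:27, Y:31, J:35}
add V (priority 25) → {A:21, V:25, E:27, Y:31, J:35}
dequeue → A; now {V:25, E:27, Y:31, J:35}
dequeue → V; now {E:27, Y:31, J:35}
dequeue → E; now {Y:31, J:35}
dequeue → Y; now {J:35}

[H, G, R, U, W, F, A, V, E, Y]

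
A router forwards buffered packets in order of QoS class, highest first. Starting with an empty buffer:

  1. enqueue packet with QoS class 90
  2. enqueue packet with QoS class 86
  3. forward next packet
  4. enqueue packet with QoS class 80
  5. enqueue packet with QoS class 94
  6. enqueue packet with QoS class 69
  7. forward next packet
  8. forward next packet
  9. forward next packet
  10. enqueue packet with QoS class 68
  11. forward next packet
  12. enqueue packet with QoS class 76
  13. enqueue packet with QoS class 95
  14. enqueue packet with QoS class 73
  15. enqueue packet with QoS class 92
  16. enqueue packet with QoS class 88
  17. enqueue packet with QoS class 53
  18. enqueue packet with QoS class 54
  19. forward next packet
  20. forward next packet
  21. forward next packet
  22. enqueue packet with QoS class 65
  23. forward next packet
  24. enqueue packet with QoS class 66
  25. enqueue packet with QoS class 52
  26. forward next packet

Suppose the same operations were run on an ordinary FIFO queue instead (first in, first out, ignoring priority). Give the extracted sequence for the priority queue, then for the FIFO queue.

insert 90 → {90}
insert 86 → {90, 86}
forward next packet → 90; now {86}
insert 80 → {86, 80}
insert 94 → {94, 86, 80}
insert 69 → {94, 86, 80, 69}
forward next packet → 94; now {86, 80, 69}
forward next packet → 86; now {80, 69}
forward next packet → 80; now {69}
insert 68 → {69, 68}
forward next packet → 69; now {68}
insert 76 → {76, 68}
insert 95 → {95, 76, 68}
insert 73 → {95, 76, 73, 68}
insert 92 → {95, 92, 76, 73, 68}
insert 88 → {95, 92, 88, 76, 73, 68}
insert 53 → {95, 92, 88, 76, 73, 68, 53}
insert 54 → {95, 92, 88, 76, 73, 68, 54, 53}
forward next packet → 95; now {92, 88, 76, 73, 68, 54, 53}
forward next packet → 92; now {88, 76, 73, 68, 54, 53}
forward next packet → 88; now {76, 73, 68, 54, 53}
insert 65 → {76, 73, 68, 65, 54, 53}
forward next packet → 76; now {73, 68, 65, 54, 53}
insert 66 → {73, 68, 66, 65, 54, 53}
insert 52 → {73, 68, 66, 65, 54, 53, 52}
forward next packet → 73; now {68, 66, 65, 54, 53, 52}

priority queue: [90, 94, 86, 80, 69, 95, 92, 88, 76, 73]; FIFO queue: 90 → 86 → 80 → 94 → 69 → 68 → 76 → 95 → 73 → 92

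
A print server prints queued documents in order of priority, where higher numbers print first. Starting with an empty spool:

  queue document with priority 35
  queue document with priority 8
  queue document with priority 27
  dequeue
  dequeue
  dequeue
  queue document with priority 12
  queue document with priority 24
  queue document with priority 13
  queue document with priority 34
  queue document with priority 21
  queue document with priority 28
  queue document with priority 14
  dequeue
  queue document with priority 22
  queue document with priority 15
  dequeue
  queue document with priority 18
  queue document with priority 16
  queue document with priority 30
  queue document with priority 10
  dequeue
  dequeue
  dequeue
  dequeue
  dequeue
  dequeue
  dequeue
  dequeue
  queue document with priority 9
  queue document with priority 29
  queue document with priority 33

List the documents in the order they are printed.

35 → 27 → 8 → 34 → 28 → 30 → 24 → 22 → 21 → 18 → 16 → 15 → 14

insert 35 → {35}
insert 8 → {35, 8}
insert 27 → {35, 27, 8}
dequeue → 35; now {27, 8}
dequeue → 27; now {8}
dequeue → 8; now {}
insert 12 → {12}
insert 24 → {24, 12}
insert 13 → {24, 13, 12}
insert 34 → {34, 24, 13, 12}
insert 21 → {34, 24, 21, 13, 12}
insert 28 → {34, 28, 24, 21, 13, 12}
insert 14 → {34, 28, 24, 21, 14, 13, 12}
dequeue → 34; now {28, 24, 21, 14, 13, 12}
insert 22 → {28, 24, 22, 21, 14, 13, 12}
insert 15 → {28, 24, 22, 21, 15, 14, 13, 12}
dequeue → 28; now {24, 22, 21, 15, 14, 13, 12}
insert 18 → {24, 22, 21, 18, 15, 14, 13, 12}
insert 16 → {24, 22, 21, 18, 16, 15, 14, 13, 12}
insert 30 → {30, 24, 22, 21, 18, 16, 15, 14, 13, 12}
insert 10 → {30, 24, 22, 21, 18, 16, 15, 14, 13, 12, 10}
dequeue → 30; now {24, 22, 21, 18, 16, 15, 14, 13, 12, 10}
dequeue → 24; now {22, 21, 18, 16, 15, 14, 13, 12, 10}
dequeue → 22; now {21, 18, 16, 15, 14, 13, 12, 10}
dequeue → 21; now {18, 16, 15, 14, 13, 12, 10}
dequeue → 18; now {16, 15, 14, 13, 12, 10}
dequeue → 16; now {15, 14, 13, 12, 10}
dequeue → 15; now {14, 13, 12, 10}
dequeue → 14; now {13, 12, 10}
insert 9 → {13, 12, 10, 9}
insert 29 → {29, 13, 12, 10, 9}
insert 33 → {33, 29, 13, 12, 10, 9}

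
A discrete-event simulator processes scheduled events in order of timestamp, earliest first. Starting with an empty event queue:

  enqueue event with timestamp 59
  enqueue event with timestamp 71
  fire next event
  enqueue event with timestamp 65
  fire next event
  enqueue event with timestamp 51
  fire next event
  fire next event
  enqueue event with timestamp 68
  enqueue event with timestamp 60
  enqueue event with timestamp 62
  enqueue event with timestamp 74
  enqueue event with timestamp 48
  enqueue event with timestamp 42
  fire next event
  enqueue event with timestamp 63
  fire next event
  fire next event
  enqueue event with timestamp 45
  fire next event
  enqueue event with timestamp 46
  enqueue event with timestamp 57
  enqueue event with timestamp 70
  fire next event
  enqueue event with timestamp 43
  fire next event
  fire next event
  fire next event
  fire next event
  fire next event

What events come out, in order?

59 → 65 → 51 → 71 → 42 → 48 → 60 → 45 → 46 → 43 → 57 → 62 → 63 → 68

insert 59 → {59}
insert 71 → {59, 71}
fire next event → 59; now {71}
insert 65 → {65, 71}
fire next event → 65; now {71}
insert 51 → {51, 71}
fire next event → 51; now {71}
fire next event → 71; now {}
insert 68 → {68}
insert 60 → {60, 68}
insert 62 → {60, 62, 68}
insert 74 → {60, 62, 68, 74}
insert 48 → {48, 60, 62, 68, 74}
insert 42 → {42, 48, 60, 62, 68, 74}
fire next event → 42; now {48, 60, 62, 68, 74}
insert 63 → {48, 60, 62, 63, 68, 74}
fire next event → 48; now {60, 62, 63, 68, 74}
fire next event → 60; now {62, 63, 68, 74}
insert 45 → {45, 62, 63, 68, 74}
fire next event → 45; now {62, 63, 68, 74}
insert 46 → {46, 62, 63, 68, 74}
insert 57 → {46, 57, 62, 63, 68, 74}
insert 70 → {46, 57, 62, 63, 68, 70, 74}
fire next event → 46; now {57, 62, 63, 68, 70, 74}
insert 43 → {43, 57, 62, 63, 68, 70, 74}
fire next event → 43; now {57, 62, 63, 68, 70, 74}
fire next event → 57; now {62, 63, 68, 70, 74}
fire next event → 62; now {63, 68, 70, 74}
fire next event → 63; now {68, 70, 74}
fire next event → 68; now {70, 74}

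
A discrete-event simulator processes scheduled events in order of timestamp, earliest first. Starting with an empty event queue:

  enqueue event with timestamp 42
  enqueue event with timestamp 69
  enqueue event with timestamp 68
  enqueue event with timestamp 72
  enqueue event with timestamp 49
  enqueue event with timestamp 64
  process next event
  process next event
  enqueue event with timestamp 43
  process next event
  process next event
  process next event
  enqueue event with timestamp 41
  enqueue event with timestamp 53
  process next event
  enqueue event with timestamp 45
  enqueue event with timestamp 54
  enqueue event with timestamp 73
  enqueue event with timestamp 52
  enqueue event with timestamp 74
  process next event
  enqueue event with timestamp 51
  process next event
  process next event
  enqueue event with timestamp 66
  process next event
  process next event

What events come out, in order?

[42, 49, 43, 64, 68, 41, 45, 51, 52, 53, 54]

insert 42 → {42}
insert 69 → {42, 69}
insert 68 → {42, 68, 69}
insert 72 → {42, 68, 69, 72}
insert 49 → {42, 49, 68, 69, 72}
insert 64 → {42, 49, 64, 68, 69, 72}
process next event → 42; now {49, 64, 68, 69, 72}
process next event → 49; now {64, 68, 69, 72}
insert 43 → {43, 64, 68, 69, 72}
process next event → 43; now {64, 68, 69, 72}
process next event → 64; now {68, 69, 72}
process next event → 68; now {69, 72}
insert 41 → {41, 69, 72}
insert 53 → {41, 53, 69, 72}
process next event → 41; now {53, 69, 72}
insert 45 → {45, 53, 69, 72}
insert 54 → {45, 53, 54, 69, 72}
insert 73 → {45, 53, 54, 69, 72, 73}
insert 52 → {45, 52, 53, 54, 69, 72, 73}
insert 74 → {45, 52, 53, 54, 69, 72, 73, 74}
process next event → 45; now {52, 53, 54, 69, 72, 73, 74}
insert 51 → {51, 52, 53, 54, 69, 72, 73, 74}
process next event → 51; now {52, 53, 54, 69, 72, 73, 74}
process next event → 52; now {53, 54, 69, 72, 73, 74}
insert 66 → {53, 54, 66, 69, 72, 73, 74}
process next event → 53; now {54, 66, 69, 72, 73, 74}
process next event → 54; now {66, 69, 72, 73, 74}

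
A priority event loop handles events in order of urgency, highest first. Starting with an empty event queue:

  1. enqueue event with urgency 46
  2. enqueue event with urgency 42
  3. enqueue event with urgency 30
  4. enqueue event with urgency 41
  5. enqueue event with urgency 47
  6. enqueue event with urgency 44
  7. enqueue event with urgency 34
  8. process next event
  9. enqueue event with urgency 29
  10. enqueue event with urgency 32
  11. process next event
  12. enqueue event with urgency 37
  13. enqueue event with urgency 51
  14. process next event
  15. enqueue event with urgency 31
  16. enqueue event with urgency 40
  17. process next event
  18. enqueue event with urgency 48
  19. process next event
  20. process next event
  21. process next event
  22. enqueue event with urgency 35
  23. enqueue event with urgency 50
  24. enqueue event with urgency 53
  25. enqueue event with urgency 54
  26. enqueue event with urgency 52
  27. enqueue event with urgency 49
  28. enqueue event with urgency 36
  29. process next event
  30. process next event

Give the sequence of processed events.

insert 46 → {46}
insert 42 → {46, 42}
insert 30 → {46, 42, 30}
insert 41 → {46, 42, 41, 30}
insert 47 → {47, 46, 42, 41, 30}
insert 44 → {47, 46, 44, 42, 41, 30}
insert 34 → {47, 46, 44, 42, 41, 34, 30}
process next event → 47; now {46, 44, 42, 41, 34, 30}
insert 29 → {46, 44, 42, 41, 34, 30, 29}
insert 32 → {46, 44, 42, 41, 34, 32, 30, 29}
process next event → 46; now {44, 42, 41, 34, 32, 30, 29}
insert 37 → {44, 42, 41, 37, 34, 32, 30, 29}
insert 51 → {51, 44, 42, 41, 37, 34, 32, 30, 29}
process next event → 51; now {44, 42, 41, 37, 34, 32, 30, 29}
insert 31 → {44, 42, 41, 37, 34, 32, 31, 30, 29}
insert 40 → {44, 42, 41, 40, 37, 34, 32, 31, 30, 29}
process next event → 44; now {42, 41, 40, 37, 34, 32, 31, 30, 29}
insert 48 → {48, 42, 41, 40, 37, 34, 32, 31, 30, 29}
process next event → 48; now {42, 41, 40, 37, 34, 32, 31, 30, 29}
process next event → 42; now {41, 40, 37, 34, 32, 31, 30, 29}
process next event → 41; now {40, 37, 34, 32, 31, 30, 29}
insert 35 → {40, 37, 35, 34, 32, 31, 30, 29}
insert 50 → {50, 40, 37, 35, 34, 32, 31, 30, 29}
insert 53 → {53, 50, 40, 37, 35, 34, 32, 31, 30, 29}
insert 54 → {54, 53, 50, 40, 37, 35, 34, 32, 31, 30, 29}
insert 52 → {54, 53, 52, 50, 40, 37, 35, 34, 32, 31, 30, 29}
insert 49 → {54, 53, 52, 50, 49, 40, 37, 35, 34, 32, 31, 30, 29}
insert 36 → {54, 53, 52, 50, 49, 40, 37, 36, 35, 34, 32, 31, 30, 29}
process next event → 54; now {53, 52, 50, 49, 40, 37, 36, 35, 34, 32, 31, 30, 29}
process next event → 53; now {52, 50, 49, 40, 37, 36, 35, 34, 32, 31, 30, 29}

47, 46, 51, 44, 48, 42, 41, 54, 53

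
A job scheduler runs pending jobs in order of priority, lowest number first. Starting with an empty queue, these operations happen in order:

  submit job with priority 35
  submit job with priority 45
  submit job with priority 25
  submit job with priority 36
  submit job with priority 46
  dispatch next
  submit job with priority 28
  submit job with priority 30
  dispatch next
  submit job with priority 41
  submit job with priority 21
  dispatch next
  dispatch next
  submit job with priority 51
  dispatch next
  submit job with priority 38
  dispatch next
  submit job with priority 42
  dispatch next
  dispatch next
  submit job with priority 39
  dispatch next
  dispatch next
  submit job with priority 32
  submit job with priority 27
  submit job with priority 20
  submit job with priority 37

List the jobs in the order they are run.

25, 28, 21, 30, 35, 36, 38, 41, 39, 42

insert 35 → {35}
insert 45 → {35, 45}
insert 25 → {25, 35, 45}
insert 36 → {25, 35, 36, 45}
insert 46 → {25, 35, 36, 45, 46}
dispatch next → 25; now {35, 36, 45, 46}
insert 28 → {28, 35, 36, 45, 46}
insert 30 → {28, 30, 35, 36, 45, 46}
dispatch next → 28; now {30, 35, 36, 45, 46}
insert 41 → {30, 35, 36, 41, 45, 46}
insert 21 → {21, 30, 35, 36, 41, 45, 46}
dispatch next → 21; now {30, 35, 36, 41, 45, 46}
dispatch next → 30; now {35, 36, 41, 45, 46}
insert 51 → {35, 36, 41, 45, 46, 51}
dispatch next → 35; now {36, 41, 45, 46, 51}
insert 38 → {36, 38, 41, 45, 46, 51}
dispatch next → 36; now {38, 41, 45, 46, 51}
insert 42 → {38, 41, 42, 45, 46, 51}
dispatch next → 38; now {41, 42, 45, 46, 51}
dispatch next → 41; now {42, 45, 46, 51}
insert 39 → {39, 42, 45, 46, 51}
dispatch next → 39; now {42, 45, 46, 51}
dispatch next → 42; now {45, 46, 51}
insert 32 → {32, 45, 46, 51}
insert 27 → {27, 32, 45, 46, 51}
insert 20 → {20, 27, 32, 45, 46, 51}
insert 37 → {20, 27, 32, 37, 45, 46, 51}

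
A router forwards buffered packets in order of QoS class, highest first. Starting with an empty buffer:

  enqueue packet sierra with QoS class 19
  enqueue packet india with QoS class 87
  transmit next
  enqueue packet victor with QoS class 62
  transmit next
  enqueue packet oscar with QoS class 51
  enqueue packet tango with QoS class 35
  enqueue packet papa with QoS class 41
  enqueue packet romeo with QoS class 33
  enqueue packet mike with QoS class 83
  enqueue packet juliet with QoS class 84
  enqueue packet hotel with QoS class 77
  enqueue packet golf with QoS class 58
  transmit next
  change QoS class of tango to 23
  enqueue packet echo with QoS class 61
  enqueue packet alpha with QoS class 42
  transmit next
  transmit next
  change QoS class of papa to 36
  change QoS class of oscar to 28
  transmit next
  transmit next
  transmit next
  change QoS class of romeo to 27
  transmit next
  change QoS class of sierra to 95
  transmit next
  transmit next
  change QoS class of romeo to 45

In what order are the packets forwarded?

add sierra (QoS class 19) → {sierra:19}
add india (QoS class 87) → {india:87, sierra:19}
transmit next → india; now {sierra:19}
add victor (QoS class 62) → {victor:62, sierra:19}
transmit next → victor; now {sierra:19}
add oscar (QoS class 51) → {oscar:51, sierra:19}
add tango (QoS class 35) → {oscar:51, tango:35, sierra:19}
add papa (QoS class 41) → {oscar:51, papa:41, tango:35, sierra:19}
add romeo (QoS class 33) → {oscar:51, papa:41, tango:35, romeo:33, sierra:19}
add mike (QoS class 83) → {mike:83, oscar:51, papa:41, tango:35, romeo:33, sierra:19}
add juliet (QoS class 84) → {juliet:84, mike:83, oscar:51, papa:41, tango:35, romeo:33, sierra:19}
add hotel (QoS class 77) → {juliet:84, mike:83, hotel:77, oscar:51, papa:41, tango:35, romeo:33, sierra:19}
add golf (QoS class 58) → {juliet:84, mike:83, hotel:77, golf:58, oscar:51, papa:41, tango:35, romeo:33, sierra:19}
transmit next → juliet; now {mike:83, hotel:77, golf:58, oscar:51, papa:41, tango:35, romeo:33, sierra:19}
update tango to QoS class 23 → {mike:83, hotel:77, golf:58, oscar:51, papa:41, romeo:33, tango:23, sierra:19}
add echo (QoS class 61) → {mike:83, hotel:77, echo:61, golf:58, oscar:51, papa:41, romeo:33, tango:23, sierra:19}
add alpha (QoS class 42) → {mike:83, hotel:77, echo:61, golf:58, oscar:51, alpha:42, papa:41, romeo:33, tango:23, sierra:19}
transmit next → mike; now {hotel:77, echo:61, golf:58, oscar:51, alpha:42, papa:41, romeo:33, tango:23, sierra:19}
transmit next → hotel; now {echo:61, golf:58, oscar:51, alpha:42, papa:41, romeo:33, tango:23, sierra:19}
update papa to QoS class 36 → {echo:61, golf:58, oscar:51, alpha:42, papa:36, romeo:33, tango:23, sierra:19}
update oscar to QoS class 28 → {echo:61, golf:58, alpha:42, papa:36, romeo:33, oscar:28, tango:23, sierra:19}
transmit next → echo; now {golf:58, alpha:42, papa:36, romeo:33, oscar:28, tango:23, sierra:19}
transmit next → golf; now {alpha:42, papa:36, romeo:33, oscar:28, tango:23, sierra:19}
transmit next → alpha; now {papa:36, romeo:33, oscar:28, tango:23, sierra:19}
update romeo to QoS class 27 → {papa:36, oscar:28, romeo:27, tango:23, sierra:19}
transmit next → papa; now {oscar:28, romeo:27, tango:23, sierra:19}
update sierra to QoS class 95 → {sierra:95, oscar:28, romeo:27, tango:23}
transmit next → sierra; now {oscar:28, romeo:27, tango:23}
transmit next → oscar; now {romeo:27, tango:23}
update romeo to QoS class 45 → {romeo:45, tango:23}

india → victor → juliet → mike → hotel → echo → golf → alpha → papa → sierra → oscar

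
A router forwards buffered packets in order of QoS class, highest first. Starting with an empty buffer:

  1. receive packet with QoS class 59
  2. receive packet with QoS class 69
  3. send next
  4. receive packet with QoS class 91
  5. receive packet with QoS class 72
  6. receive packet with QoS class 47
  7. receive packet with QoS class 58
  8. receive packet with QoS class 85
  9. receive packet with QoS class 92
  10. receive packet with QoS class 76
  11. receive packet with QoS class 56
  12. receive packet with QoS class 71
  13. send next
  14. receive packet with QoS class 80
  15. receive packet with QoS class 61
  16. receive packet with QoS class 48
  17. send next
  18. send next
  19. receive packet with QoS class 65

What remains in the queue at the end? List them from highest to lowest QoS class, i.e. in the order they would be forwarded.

80, 76, 72, 71, 65, 61, 59, 58, 56, 48, 47

insert 59 → {59}
insert 69 → {69, 59}
send next → 69; now {59}
insert 91 → {91, 59}
insert 72 → {91, 72, 59}
insert 47 → {91, 72, 59, 47}
insert 58 → {91, 72, 59, 58, 47}
insert 85 → {91, 85, 72, 59, 58, 47}
insert 92 → {92, 91, 85, 72, 59, 58, 47}
insert 76 → {92, 91, 85, 76, 72, 59, 58, 47}
insert 56 → {92, 91, 85, 76, 72, 59, 58, 56, 47}
insert 71 → {92, 91, 85, 76, 72, 71, 59, 58, 56, 47}
send next → 92; now {91, 85, 76, 72, 71, 59, 58, 56, 47}
insert 80 → {91, 85, 80, 76, 72, 71, 59, 58, 56, 47}
insert 61 → {91, 85, 80, 76, 72, 71, 61, 59, 58, 56, 47}
insert 48 → {91, 85, 80, 76, 72, 71, 61, 59, 58, 56, 48, 47}
send next → 91; now {85, 80, 76, 72, 71, 61, 59, 58, 56, 48, 47}
send next → 85; now {80, 76, 72, 71, 61, 59, 58, 56, 48, 47}
insert 65 → {80, 76, 72, 71, 65, 61, 59, 58, 56, 48, 47}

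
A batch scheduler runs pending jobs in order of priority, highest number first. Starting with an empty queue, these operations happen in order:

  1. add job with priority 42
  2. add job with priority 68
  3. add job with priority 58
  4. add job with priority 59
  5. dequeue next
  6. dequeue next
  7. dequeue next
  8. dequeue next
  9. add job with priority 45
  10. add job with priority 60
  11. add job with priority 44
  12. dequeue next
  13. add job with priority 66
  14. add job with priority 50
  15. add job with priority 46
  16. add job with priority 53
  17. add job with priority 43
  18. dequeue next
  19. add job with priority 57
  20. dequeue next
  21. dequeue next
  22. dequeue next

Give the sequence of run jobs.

insert 42 → {42}
insert 68 → {68, 42}
insert 58 → {68, 58, 42}
insert 59 → {68, 59, 58, 42}
dequeue next → 68; now {59, 58, 42}
dequeue next → 59; now {58, 42}
dequeue next → 58; now {42}
dequeue next → 42; now {}
insert 45 → {45}
insert 60 → {60, 45}
insert 44 → {60, 45, 44}
dequeue next → 60; now {45, 44}
insert 66 → {66, 45, 44}
insert 50 → {66, 50, 45, 44}
insert 46 → {66, 50, 46, 45, 44}
insert 53 → {66, 53, 50, 46, 45, 44}
insert 43 → {66, 53, 50, 46, 45, 44, 43}
dequeue next → 66; now {53, 50, 46, 45, 44, 43}
insert 57 → {57, 53, 50, 46, 45, 44, 43}
dequeue next → 57; now {53, 50, 46, 45, 44, 43}
dequeue next → 53; now {50, 46, 45, 44, 43}
dequeue next → 50; now {46, 45, 44, 43}

[68, 59, 58, 42, 60, 66, 57, 53, 50]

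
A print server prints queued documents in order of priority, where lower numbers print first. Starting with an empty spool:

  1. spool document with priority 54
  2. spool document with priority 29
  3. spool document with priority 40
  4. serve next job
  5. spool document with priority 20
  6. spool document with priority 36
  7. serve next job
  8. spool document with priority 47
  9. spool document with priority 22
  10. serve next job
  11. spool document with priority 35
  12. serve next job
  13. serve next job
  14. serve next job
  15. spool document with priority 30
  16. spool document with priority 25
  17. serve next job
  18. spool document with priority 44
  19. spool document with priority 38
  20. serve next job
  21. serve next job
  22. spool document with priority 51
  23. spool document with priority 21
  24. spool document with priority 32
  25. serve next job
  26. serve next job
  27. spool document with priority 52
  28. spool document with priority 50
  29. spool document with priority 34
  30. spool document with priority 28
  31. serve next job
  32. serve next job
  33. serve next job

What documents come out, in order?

29 → 20 → 22 → 35 → 36 → 40 → 25 → 30 → 38 → 21 → 32 → 28 → 34 → 44

insert 54 → {54}
insert 29 → {29, 54}
insert 40 → {29, 40, 54}
serve next job → 29; now {40, 54}
insert 20 → {20, 40, 54}
insert 36 → {20, 36, 40, 54}
serve next job → 20; now {36, 40, 54}
insert 47 → {36, 40, 47, 54}
insert 22 → {22, 36, 40, 47, 54}
serve next job → 22; now {36, 40, 47, 54}
insert 35 → {35, 36, 40, 47, 54}
serve next job → 35; now {36, 40, 47, 54}
serve next job → 36; now {40, 47, 54}
serve next job → 40; now {47, 54}
insert 30 → {30, 47, 54}
insert 25 → {25, 30, 47, 54}
serve next job → 25; now {30, 47, 54}
insert 44 → {30, 44, 47, 54}
insert 38 → {30, 38, 44, 47, 54}
serve next job → 30; now {38, 44, 47, 54}
serve next job → 38; now {44, 47, 54}
insert 51 → {44, 47, 51, 54}
insert 21 → {21, 44, 47, 51, 54}
insert 32 → {21, 32, 44, 47, 51, 54}
serve next job → 21; now {32, 44, 47, 51, 54}
serve next job → 32; now {44, 47, 51, 54}
insert 52 → {44, 47, 51, 52, 54}
insert 50 → {44, 47, 50, 51, 52, 54}
insert 34 → {34, 44, 47, 50, 51, 52, 54}
insert 28 → {28, 34, 44, 47, 50, 51, 52, 54}
serve next job → 28; now {34, 44, 47, 50, 51, 52, 54}
serve next job → 34; now {44, 47, 50, 51, 52, 54}
serve next job → 44; now {47, 50, 51, 52, 54}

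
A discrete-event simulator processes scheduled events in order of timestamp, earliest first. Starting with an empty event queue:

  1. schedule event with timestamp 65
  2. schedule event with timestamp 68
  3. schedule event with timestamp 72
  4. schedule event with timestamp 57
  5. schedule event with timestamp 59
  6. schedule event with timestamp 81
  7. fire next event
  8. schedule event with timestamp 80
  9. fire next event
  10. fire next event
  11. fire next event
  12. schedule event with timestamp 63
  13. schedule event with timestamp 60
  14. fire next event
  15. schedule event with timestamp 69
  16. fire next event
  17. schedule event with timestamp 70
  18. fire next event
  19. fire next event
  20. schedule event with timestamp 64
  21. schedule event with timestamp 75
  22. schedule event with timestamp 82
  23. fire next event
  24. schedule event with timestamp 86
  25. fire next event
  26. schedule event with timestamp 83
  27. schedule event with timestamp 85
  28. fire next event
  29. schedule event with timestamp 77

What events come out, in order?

insert 65 → {65}
insert 68 → {65, 68}
insert 72 → {65, 68, 72}
insert 57 → {57, 65, 68, 72}
insert 59 → {57, 59, 65, 68, 72}
insert 81 → {57, 59, 65, 68, 72, 81}
fire next event → 57; now {59, 65, 68, 72, 81}
insert 80 → {59, 65, 68, 72, 80, 81}
fire next event → 59; now {65, 68, 72, 80, 81}
fire next event → 65; now {68, 72, 80, 81}
fire next event → 68; now {72, 80, 81}
insert 63 → {63, 72, 80, 81}
insert 60 → {60, 63, 72, 80, 81}
fire next event → 60; now {63, 72, 80, 81}
insert 69 → {63, 69, 72, 80, 81}
fire next event → 63; now {69, 72, 80, 81}
insert 70 → {69, 70, 72, 80, 81}
fire next event → 69; now {70, 72, 80, 81}
fire next event → 70; now {72, 80, 81}
insert 64 → {64, 72, 80, 81}
insert 75 → {64, 72, 75, 80, 81}
insert 82 → {64, 72, 75, 80, 81, 82}
fire next event → 64; now {72, 75, 80, 81, 82}
insert 86 → {72, 75, 80, 81, 82, 86}
fire next event → 72; now {75, 80, 81, 82, 86}
insert 83 → {75, 80, 81, 82, 83, 86}
insert 85 → {75, 80, 81, 82, 83, 85, 86}
fire next event → 75; now {80, 81, 82, 83, 85, 86}
insert 77 → {77, 80, 81, 82, 83, 85, 86}

57 → 59 → 65 → 68 → 60 → 63 → 69 → 70 → 64 → 72 → 75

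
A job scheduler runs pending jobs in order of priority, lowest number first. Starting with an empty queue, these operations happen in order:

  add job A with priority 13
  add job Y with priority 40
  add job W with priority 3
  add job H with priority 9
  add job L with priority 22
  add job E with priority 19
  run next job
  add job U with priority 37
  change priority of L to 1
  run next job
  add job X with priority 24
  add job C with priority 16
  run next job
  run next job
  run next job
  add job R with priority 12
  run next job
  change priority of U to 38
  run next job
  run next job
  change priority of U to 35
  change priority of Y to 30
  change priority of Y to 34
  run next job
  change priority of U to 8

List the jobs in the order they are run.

add A (priority 13) → {A:13}
add Y (priority 40) → {A:13, Y:40}
add W (priority 3) → {W:3, A:13, Y:40}
add H (priority 9) → {W:3, H:9, A:13, Y:40}
add L (priority 22) → {W:3, H:9, A:13, L:22, Y:40}
add E (priority 19) → {W:3, H:9, A:13, E:19, L:22, Y:40}
run next job → W; now {H:9, A:13, E:19, L:22, Y:40}
add U (priority 37) → {H:9, A:13, E:19, L:22, U:37, Y:40}
update L to priority 1 → {L:1, H:9, A:13, E:19, U:37, Y:40}
run next job → L; now {H:9, A:13, E:19, U:37, Y:40}
add X (priority 24) → {H:9, A:13, E:19, X:24, U:37, Y:40}
add C (priority 16) → {H:9, A:13, C:16, E:19, X:24, U:37, Y:40}
run next job → H; now {A:13, C:16, E:19, X:24, U:37, Y:40}
run next job → A; now {C:16, E:19, X:24, U:37, Y:40}
run next job → C; now {E:19, X:24, U:37, Y:40}
add R (priority 12) → {R:12, E:19, X:24, U:37, Y:40}
run next job → R; now {E:19, X:24, U:37, Y:40}
update U to priority 38 → {E:19, X:24, U:38, Y:40}
run next job → E; now {X:24, U:38, Y:40}
run next job → X; now {U:38, Y:40}
update U to priority 35 → {U:35, Y:40}
update Y to priority 30 → {Y:30, U:35}
update Y to priority 34 → {Y:34, U:35}
run next job → Y; now {U:35}
update U to priority 8 → {U:8}

W → L → H → A → C → R → E → X → Y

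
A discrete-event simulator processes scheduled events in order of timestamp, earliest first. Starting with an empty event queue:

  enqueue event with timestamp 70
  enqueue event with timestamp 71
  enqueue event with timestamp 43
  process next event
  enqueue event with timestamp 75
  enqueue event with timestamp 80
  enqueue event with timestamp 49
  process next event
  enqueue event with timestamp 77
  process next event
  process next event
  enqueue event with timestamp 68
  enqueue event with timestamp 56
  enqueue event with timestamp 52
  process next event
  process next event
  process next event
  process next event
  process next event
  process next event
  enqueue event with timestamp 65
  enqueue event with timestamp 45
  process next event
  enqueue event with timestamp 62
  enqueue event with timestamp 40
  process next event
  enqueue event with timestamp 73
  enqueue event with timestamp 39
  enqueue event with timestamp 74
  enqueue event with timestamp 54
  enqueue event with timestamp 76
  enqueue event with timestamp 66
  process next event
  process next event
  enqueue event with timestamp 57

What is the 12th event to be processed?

40

insert 70 → {70}
insert 71 → {70, 71}
insert 43 → {43, 70, 71}
process next event → 43; now {70, 71}
insert 75 → {70, 71, 75}
insert 80 → {70, 71, 75, 80}
insert 49 → {49, 70, 71, 75, 80}
process next event → 49; now {70, 71, 75, 80}
insert 77 → {70, 71, 75, 77, 80}
process next event → 70; now {71, 75, 77, 80}
process next event → 71; now {75, 77, 80}
insert 68 → {68, 75, 77, 80}
insert 56 → {56, 68, 75, 77, 80}
insert 52 → {52, 56, 68, 75, 77, 80}
process next event → 52; now {56, 68, 75, 77, 80}
process next event → 56; now {68, 75, 77, 80}
process next event → 68; now {75, 77, 80}
process next event → 75; now {77, 80}
process next event → 77; now {80}
process next event → 80; now {}
insert 65 → {65}
insert 45 → {45, 65}
process next event → 45; now {65}
insert 62 → {62, 65}
insert 40 → {40, 62, 65}
process next event → 40; now {62, 65}
insert 73 → {62, 65, 73}
insert 39 → {39, 62, 65, 73}
insert 74 → {39, 62, 65, 73, 74}
insert 54 → {39, 54, 62, 65, 73, 74}
insert 76 → {39, 54, 62, 65, 73, 74, 76}
insert 66 → {39, 54, 62, 65, 66, 73, 74, 76}
process next event → 39; now {54, 62, 65, 66, 73, 74, 76}
process next event → 54; now {62, 65, 66, 73, 74, 76}
insert 57 → {57, 62, 65, 66, 73, 74, 76}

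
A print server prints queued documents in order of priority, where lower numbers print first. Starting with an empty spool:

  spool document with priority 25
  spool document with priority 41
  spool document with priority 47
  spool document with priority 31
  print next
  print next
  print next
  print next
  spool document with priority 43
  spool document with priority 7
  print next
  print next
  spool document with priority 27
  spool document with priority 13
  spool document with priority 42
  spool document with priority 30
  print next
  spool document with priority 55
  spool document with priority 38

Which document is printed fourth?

47

insert 25 → {25}
insert 41 → {25, 41}
insert 47 → {25, 41, 47}
insert 31 → {25, 31, 41, 47}
print next → 25; now {31, 41, 47}
print next → 31; now {41, 47}
print next → 41; now {47}
print next → 47; now {}
insert 43 → {43}
insert 7 → {7, 43}
print next → 7; now {43}
print next → 43; now {}
insert 27 → {27}
insert 13 → {13, 27}
insert 42 → {13, 27, 42}
insert 30 → {13, 27, 30, 42}
print next → 13; now {27, 30, 42}
insert 55 → {27, 30, 42, 55}
insert 38 → {27, 30, 38, 42, 55}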